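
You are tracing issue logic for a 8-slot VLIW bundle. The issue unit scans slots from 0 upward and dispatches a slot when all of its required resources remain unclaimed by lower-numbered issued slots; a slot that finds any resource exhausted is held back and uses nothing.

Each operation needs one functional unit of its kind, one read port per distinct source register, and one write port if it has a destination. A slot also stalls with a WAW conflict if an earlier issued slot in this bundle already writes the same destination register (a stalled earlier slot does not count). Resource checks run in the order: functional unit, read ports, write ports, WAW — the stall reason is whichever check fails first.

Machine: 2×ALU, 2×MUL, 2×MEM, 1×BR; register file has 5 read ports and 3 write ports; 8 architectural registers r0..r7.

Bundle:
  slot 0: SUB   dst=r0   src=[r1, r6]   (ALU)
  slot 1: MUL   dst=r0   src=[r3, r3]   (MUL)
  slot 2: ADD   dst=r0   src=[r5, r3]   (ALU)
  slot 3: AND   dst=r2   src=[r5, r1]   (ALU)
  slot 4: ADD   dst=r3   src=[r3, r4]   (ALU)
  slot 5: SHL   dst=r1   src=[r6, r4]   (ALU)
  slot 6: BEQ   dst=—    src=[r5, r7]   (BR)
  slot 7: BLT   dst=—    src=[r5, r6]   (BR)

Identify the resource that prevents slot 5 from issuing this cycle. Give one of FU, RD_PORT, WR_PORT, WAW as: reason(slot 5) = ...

[0] ALU needs rd=2 wr=1: ok; after: ALU=1 MUL=2 MEM=2 BR=1, R=3, W=2
[1] MUL needs rd=1 wr=1: WAW; after: ALU=1 MUL=2 MEM=2 BR=1, R=3, W=2
[2] ALU needs rd=2 wr=1: WAW; after: ALU=1 MUL=2 MEM=2 BR=1, R=3, W=2
[3] ALU needs rd=2 wr=1: ok; after: ALU=0 MUL=2 MEM=2 BR=1, R=1, W=1
[4] ALU needs rd=2 wr=1: FU; after: ALU=0 MUL=2 MEM=2 BR=1, R=1, W=1
[5] ALU needs rd=2 wr=1: FU; after: ALU=0 MUL=2 MEM=2 BR=1, R=1, W=1
[6] BR needs rd=2 wr=0: RD_PORT; after: ALU=0 MUL=2 MEM=2 BR=1, R=1, W=1
[7] BR needs rd=2 wr=0: RD_PORT; after: ALU=0 MUL=2 MEM=2 BR=1, R=1, W=1

reason(slot 5) = FU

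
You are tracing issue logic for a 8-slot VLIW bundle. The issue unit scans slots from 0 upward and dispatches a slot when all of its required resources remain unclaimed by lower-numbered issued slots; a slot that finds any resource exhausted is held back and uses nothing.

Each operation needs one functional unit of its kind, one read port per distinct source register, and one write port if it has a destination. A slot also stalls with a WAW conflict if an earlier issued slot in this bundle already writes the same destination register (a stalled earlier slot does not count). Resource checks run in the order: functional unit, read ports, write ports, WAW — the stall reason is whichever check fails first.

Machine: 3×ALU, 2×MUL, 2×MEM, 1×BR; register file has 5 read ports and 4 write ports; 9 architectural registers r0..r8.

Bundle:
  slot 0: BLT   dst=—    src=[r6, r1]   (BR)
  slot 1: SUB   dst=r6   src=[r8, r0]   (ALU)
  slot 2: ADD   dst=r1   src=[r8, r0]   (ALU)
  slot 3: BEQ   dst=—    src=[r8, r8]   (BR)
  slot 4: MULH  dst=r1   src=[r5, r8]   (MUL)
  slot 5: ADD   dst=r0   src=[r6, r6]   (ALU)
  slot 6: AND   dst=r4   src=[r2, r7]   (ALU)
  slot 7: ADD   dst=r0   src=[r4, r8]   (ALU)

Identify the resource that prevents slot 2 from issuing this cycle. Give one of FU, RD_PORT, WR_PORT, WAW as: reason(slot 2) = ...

reason(slot 2) = RD_PORT

(0) want 1×BR +2rd +0wr — yes → AL3|MU2|ME2|BR0|rd3|wr4
(1) want 1×ALU +2rd +1wr — yes → AL2|MU2|ME2|BR0|rd1|wr3
(2) want 1×ALU +2rd +1wr — RD_PORT → AL2|MU2|ME2|BR0|rd1|wr3
(3) want 1×BR +1rd +0wr — FU → AL2|MU2|ME2|BR0|rd1|wr3
(4) want 1×MUL +2rd +1wr — RD_PORT → AL2|MU2|ME2|BR0|rd1|wr3
(5) want 1×ALU +1rd +1wr — yes → AL1|MU2|ME2|BR0|rd0|wr2
(6) want 1×ALU +2rd +1wr — RD_PORT → AL1|MU2|ME2|BR0|rd0|wr2
(7) want 1×ALU +2rd +1wr — RD_PORT → AL1|MU2|ME2|BR0|rd0|wr2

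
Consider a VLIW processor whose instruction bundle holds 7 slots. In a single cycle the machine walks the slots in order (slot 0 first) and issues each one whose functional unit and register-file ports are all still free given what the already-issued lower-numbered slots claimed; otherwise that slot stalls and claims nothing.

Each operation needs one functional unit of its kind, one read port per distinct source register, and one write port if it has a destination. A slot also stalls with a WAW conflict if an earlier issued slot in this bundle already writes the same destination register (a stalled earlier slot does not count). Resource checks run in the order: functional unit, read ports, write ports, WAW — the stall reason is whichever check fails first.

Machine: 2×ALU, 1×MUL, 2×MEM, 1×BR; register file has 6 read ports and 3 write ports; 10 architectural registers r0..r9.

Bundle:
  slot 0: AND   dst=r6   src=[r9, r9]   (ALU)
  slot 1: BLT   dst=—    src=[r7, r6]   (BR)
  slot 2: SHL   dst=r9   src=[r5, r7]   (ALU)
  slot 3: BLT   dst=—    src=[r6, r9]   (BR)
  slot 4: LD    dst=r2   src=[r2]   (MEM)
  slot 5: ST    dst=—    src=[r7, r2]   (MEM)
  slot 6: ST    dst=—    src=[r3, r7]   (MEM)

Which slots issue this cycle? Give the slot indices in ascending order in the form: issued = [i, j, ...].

issued = [0, 1, 2, 4]

[0] ALU needs rd=1 wr=1: ok; after: ALU=1 MUL=1 MEM=2 BR=1, R=5, W=2
[1] BR needs rd=2 wr=0: ok; after: ALU=1 MUL=1 MEM=2 BR=0, R=3, W=2
[2] ALU needs rd=2 wr=1: ok; after: ALU=0 MUL=1 MEM=2 BR=0, R=1, W=1
[3] BR needs rd=2 wr=0: FU; after: ALU=0 MUL=1 MEM=2 BR=0, R=1, W=1
[4] MEM needs rd=1 wr=1: ok; after: ALU=0 MUL=1 MEM=1 BR=0, R=0, W=0
[5] MEM needs rd=2 wr=0: RD_PORT; after: ALU=0 MUL=1 MEM=1 BR=0, R=0, W=0
[6] MEM needs rd=2 wr=0: RD_PORT; after: ALU=0 MUL=1 MEM=1 BR=0, R=0, W=0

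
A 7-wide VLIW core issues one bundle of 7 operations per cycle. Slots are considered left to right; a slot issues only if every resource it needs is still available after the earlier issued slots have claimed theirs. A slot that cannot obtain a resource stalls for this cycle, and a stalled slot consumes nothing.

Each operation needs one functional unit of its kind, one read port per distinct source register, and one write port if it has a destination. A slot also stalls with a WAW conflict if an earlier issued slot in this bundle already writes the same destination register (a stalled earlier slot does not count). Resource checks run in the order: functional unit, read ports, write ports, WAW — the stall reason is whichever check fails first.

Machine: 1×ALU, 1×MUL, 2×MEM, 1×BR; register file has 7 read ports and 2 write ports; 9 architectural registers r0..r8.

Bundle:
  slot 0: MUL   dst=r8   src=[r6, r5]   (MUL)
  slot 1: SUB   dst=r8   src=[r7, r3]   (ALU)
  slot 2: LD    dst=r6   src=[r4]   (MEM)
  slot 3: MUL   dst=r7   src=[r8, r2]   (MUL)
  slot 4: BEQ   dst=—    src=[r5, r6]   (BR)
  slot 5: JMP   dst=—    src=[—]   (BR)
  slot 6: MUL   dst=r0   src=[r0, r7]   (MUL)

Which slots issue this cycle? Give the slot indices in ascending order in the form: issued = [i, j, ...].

issued = [0, 2, 4]

#0 MUL src=r6,r5 dispatched  <A:1 Mu:0 Ld:2 B:1 rd:5 wr:1>
#1 ALU src=r7,r3 held:WAW  <A:1 Mu:0 Ld:2 B:1 rd:5 wr:1>
#2 MEM src=r4 dispatched  <A:1 Mu:0 Ld:1 B:1 rd:4 wr:0>
#3 MUL src=r8,r2 held:FU  <A:1 Mu:0 Ld:1 B:1 rd:4 wr:0>
#4 BR src=r5,r6 dispatched  <A:1 Mu:0 Ld:1 B:0 rd:2 wr:0>
#5 BR src=- held:FU  <A:1 Mu:0 Ld:1 B:0 rd:2 wr:0>
#6 MUL src=r0,r7 held:FU  <A:1 Mu:0 Ld:1 B:0 rd:2 wr:0>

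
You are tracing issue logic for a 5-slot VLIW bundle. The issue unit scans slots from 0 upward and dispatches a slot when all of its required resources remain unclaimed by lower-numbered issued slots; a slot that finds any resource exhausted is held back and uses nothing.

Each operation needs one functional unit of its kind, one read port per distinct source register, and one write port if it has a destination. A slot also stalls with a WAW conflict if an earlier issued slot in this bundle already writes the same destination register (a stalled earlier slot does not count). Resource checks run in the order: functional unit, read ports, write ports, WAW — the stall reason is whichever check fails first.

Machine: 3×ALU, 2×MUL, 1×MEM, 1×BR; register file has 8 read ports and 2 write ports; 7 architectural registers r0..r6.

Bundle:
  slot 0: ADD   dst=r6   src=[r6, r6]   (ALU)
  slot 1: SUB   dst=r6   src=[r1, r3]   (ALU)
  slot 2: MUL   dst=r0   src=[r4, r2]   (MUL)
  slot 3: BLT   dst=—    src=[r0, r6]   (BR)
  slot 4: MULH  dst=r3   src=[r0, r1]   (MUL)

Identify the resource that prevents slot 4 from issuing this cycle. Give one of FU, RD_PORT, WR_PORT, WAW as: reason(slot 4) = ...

slot 0 (ALU): ISSUE — free A2,Mu2,Ld1,B1 rp7 wp1
slot 1 (ALU): stall WAW — free A2,Mu2,Ld1,B1 rp7 wp1
slot 2 (MUL): ISSUE — free A2,Mu1,Ld1,B1 rp5 wp0
slot 3 (BR): ISSUE — free A2,Mu1,Ld1,B0 rp3 wp0
slot 4 (MUL): stall WR_PORT — free A2,Mu1,Ld1,B0 rp3 wp0

reason(slot 4) = WR_PORT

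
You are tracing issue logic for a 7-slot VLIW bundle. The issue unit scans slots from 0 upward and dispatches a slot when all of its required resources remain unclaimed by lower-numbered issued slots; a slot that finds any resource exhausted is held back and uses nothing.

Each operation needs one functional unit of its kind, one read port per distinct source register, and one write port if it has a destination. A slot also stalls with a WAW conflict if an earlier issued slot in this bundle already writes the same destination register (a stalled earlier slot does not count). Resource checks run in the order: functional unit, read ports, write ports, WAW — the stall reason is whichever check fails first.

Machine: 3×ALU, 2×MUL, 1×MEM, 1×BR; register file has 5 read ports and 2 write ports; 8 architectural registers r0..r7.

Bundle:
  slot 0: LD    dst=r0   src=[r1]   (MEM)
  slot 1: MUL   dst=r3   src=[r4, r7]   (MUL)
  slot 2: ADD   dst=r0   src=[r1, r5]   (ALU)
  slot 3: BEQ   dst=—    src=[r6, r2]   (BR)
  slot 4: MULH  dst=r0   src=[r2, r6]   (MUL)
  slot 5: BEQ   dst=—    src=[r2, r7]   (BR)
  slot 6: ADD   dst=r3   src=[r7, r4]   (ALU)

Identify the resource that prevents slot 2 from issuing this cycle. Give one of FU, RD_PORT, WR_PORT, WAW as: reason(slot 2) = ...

  0. MEM→r0 ⇒ go  {3A/2Mu/0Ld/1B | 4r 1w}
  1. MUL→r3 ⇒ go  {3A/1Mu/0Ld/1B | 2r 0w}
  2. ALU→r0 ⇒ no(WR_PORT)  {3A/1Mu/0Ld/1B | 2r 0w}
  3. BR ⇒ go  {3A/1Mu/0Ld/0B | 0r 0w}
  4. MUL→r0 ⇒ no(RD_PORT)  {3A/1Mu/0Ld/0B | 0r 0w}
  5. BR ⇒ no(FU)  {3A/1Mu/0Ld/0B | 0r 0w}
  6. ALU→r3 ⇒ no(RD_PORT)  {3A/1Mu/0Ld/0B | 0r 0w}

reason(slot 2) = WR_PORT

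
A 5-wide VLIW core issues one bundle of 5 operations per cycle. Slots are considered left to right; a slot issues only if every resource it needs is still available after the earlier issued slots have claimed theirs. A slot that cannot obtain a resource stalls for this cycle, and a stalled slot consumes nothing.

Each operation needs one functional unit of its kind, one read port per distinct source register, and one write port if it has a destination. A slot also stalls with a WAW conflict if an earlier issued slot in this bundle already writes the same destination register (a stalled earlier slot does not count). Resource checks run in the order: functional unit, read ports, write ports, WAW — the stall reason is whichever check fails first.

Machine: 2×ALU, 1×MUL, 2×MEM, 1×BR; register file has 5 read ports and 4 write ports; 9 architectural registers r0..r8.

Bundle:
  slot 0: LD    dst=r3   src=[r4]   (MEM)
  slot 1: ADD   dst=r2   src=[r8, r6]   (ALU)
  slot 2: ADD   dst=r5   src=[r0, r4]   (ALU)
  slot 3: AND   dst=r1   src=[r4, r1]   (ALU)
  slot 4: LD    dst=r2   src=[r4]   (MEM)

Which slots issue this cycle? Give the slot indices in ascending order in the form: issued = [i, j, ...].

slot 0 (MEM): ISSUE — free A2,Mu1,Ld1,B1 rp4 wp3
slot 1 (ALU): ISSUE — free A1,Mu1,Ld1,B1 rp2 wp2
slot 2 (ALU): ISSUE — free A0,Mu1,Ld1,B1 rp0 wp1
slot 3 (ALU): stall FU — free A0,Mu1,Ld1,B1 rp0 wp1
slot 4 (MEM): stall RD_PORT — free A0,Mu1,Ld1,B1 rp0 wp1

issued = [0, 1, 2]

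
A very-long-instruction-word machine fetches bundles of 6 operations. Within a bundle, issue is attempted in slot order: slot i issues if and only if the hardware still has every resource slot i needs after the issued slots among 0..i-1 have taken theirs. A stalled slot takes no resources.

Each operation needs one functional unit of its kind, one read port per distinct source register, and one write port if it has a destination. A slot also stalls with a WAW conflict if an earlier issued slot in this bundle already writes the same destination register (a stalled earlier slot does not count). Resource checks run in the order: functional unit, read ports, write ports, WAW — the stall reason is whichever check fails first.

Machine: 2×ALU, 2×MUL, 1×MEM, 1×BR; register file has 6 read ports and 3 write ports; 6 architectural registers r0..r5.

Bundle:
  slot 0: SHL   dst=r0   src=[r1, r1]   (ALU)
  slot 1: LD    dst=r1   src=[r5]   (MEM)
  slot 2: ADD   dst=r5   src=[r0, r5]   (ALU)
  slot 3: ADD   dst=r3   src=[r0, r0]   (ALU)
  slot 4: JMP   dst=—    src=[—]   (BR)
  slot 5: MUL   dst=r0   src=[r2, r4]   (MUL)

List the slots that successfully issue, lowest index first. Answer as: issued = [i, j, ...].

[0] ALU needs rd=1 wr=1: ok; after: ALU=1 MUL=2 MEM=1 BR=1, R=5, W=2
[1] MEM needs rd=1 wr=1: ok; after: ALU=1 MUL=2 MEM=0 BR=1, R=4, W=1
[2] ALU needs rd=2 wr=1: ok; after: ALU=0 MUL=2 MEM=0 BR=1, R=2, W=0
[3] ALU needs rd=1 wr=1: FU; after: ALU=0 MUL=2 MEM=0 BR=1, R=2, W=0
[4] BR needs rd=0 wr=0: ok; after: ALU=0 MUL=2 MEM=0 BR=0, R=2, W=0
[5] MUL needs rd=2 wr=1: WR_PORT; after: ALU=0 MUL=2 MEM=0 BR=0, R=2, W=0

issued = [0, 1, 2, 4]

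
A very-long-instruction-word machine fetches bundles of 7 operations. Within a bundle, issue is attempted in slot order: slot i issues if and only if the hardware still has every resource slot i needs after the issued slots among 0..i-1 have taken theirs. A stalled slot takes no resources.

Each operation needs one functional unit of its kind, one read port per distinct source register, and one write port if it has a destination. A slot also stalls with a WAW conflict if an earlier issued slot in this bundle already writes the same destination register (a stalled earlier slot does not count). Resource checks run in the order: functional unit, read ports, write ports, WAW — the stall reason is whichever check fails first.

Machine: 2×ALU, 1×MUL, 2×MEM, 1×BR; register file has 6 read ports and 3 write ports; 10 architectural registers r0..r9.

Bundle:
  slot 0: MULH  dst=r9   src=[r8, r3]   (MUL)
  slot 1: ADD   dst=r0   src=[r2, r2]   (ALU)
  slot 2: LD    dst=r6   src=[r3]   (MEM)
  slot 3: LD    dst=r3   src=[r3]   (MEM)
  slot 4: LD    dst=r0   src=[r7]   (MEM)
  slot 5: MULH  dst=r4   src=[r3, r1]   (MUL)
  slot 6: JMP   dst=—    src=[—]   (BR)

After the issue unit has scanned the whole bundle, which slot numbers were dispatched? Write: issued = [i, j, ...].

issued = [0, 1, 2, 6]

#0 MUL src=r8,r3 dispatched  <A:2 Mu:0 Ld:2 B:1 rd:4 wr:2>
#1 ALU src=r2,r2 dispatched  <A:1 Mu:0 Ld:2 B:1 rd:3 wr:1>
#2 MEM src=r3 dispatched  <A:1 Mu:0 Ld:1 B:1 rd:2 wr:0>
#3 MEM src=r3 held:WR_PORT  <A:1 Mu:0 Ld:1 B:1 rd:2 wr:0>
#4 MEM src=r7 held:WR_PORT  <A:1 Mu:0 Ld:1 B:1 rd:2 wr:0>
#5 MUL src=r3,r1 held:FU  <A:1 Mu:0 Ld:1 B:1 rd:2 wr:0>
#6 BR src=- dispatched  <A:1 Mu:0 Ld:1 B:0 rd:2 wr:0>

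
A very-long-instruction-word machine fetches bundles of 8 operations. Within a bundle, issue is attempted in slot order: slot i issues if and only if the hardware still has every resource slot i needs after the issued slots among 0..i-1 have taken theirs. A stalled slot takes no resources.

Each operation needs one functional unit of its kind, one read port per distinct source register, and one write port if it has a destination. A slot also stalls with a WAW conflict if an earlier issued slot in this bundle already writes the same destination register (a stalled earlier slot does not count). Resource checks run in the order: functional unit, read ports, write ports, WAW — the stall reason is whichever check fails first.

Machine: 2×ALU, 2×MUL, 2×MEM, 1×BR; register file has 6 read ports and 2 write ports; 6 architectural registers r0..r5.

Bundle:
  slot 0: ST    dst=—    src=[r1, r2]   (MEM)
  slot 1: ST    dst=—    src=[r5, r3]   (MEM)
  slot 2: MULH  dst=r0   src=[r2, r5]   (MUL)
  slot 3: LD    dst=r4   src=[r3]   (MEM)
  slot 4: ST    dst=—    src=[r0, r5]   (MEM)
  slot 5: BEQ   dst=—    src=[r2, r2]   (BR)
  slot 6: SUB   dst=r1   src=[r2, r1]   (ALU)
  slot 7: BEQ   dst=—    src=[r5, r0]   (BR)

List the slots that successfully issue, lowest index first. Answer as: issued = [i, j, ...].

issued = [0, 1, 2]

(0) want 1×MEM +2rd +0wr — yes → AL2|MU2|ME1|BR1|rd4|wr2
(1) want 1×MEM +2rd +0wr — yes → AL2|MU2|ME0|BR1|rd2|wr2
(2) want 1×MUL +2rd +1wr — yes → AL2|MU1|ME0|BR1|rd0|wr1
(3) want 1×MEM +1rd +1wr — FU → AL2|MU1|ME0|BR1|rd0|wr1
(4) want 1×MEM +2rd +0wr — FU → AL2|MU1|ME0|BR1|rd0|wr1
(5) want 1×BR +1rd +0wr — RD_PORT → AL2|MU1|ME0|BR1|rd0|wr1
(6) want 1×ALU +2rd +1wr — RD_PORT → AL2|MU1|ME0|BR1|rd0|wr1
(7) want 1×BR +2rd +0wr — RD_PORT → AL2|MU1|ME0|BR1|rd0|wr1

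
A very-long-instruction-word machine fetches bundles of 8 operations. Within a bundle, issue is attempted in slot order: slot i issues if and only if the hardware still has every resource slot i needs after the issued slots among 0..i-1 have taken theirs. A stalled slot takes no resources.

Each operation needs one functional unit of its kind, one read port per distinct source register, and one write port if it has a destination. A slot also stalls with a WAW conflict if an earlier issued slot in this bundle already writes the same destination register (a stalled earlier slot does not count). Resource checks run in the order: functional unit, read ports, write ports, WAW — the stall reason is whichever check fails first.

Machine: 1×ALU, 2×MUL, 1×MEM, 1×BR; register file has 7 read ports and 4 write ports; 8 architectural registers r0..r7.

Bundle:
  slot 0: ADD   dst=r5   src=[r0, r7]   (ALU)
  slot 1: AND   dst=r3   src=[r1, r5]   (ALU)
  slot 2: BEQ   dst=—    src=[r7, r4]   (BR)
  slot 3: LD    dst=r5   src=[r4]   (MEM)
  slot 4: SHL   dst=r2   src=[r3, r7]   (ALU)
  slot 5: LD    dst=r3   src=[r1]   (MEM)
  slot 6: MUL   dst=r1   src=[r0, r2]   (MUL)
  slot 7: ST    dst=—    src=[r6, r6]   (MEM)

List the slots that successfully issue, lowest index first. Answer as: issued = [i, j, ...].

[0] ALU needs rd=2 wr=1: ok; after: ALU=0 MUL=2 MEM=1 BR=1, R=5, W=3
[1] ALU needs rd=2 wr=1: FU; after: ALU=0 MUL=2 MEM=1 BR=1, R=5, W=3
[2] BR needs rd=2 wr=0: ok; after: ALU=0 MUL=2 MEM=1 BR=0, R=3, W=3
[3] MEM needs rd=1 wr=1: WAW; after: ALU=0 MUL=2 MEM=1 BR=0, R=3, W=3
[4] ALU needs rd=2 wr=1: FU; after: ALU=0 MUL=2 MEM=1 BR=0, R=3, W=3
[5] MEM needs rd=1 wr=1: ok; after: ALU=0 MUL=2 MEM=0 BR=0, R=2, W=2
[6] MUL needs rd=2 wr=1: ok; after: ALU=0 MUL=1 MEM=0 BR=0, R=0, W=1
[7] MEM needs rd=1 wr=0: FU; after: ALU=0 MUL=1 MEM=0 BR=0, R=0, W=1

issued = [0, 2, 5, 6]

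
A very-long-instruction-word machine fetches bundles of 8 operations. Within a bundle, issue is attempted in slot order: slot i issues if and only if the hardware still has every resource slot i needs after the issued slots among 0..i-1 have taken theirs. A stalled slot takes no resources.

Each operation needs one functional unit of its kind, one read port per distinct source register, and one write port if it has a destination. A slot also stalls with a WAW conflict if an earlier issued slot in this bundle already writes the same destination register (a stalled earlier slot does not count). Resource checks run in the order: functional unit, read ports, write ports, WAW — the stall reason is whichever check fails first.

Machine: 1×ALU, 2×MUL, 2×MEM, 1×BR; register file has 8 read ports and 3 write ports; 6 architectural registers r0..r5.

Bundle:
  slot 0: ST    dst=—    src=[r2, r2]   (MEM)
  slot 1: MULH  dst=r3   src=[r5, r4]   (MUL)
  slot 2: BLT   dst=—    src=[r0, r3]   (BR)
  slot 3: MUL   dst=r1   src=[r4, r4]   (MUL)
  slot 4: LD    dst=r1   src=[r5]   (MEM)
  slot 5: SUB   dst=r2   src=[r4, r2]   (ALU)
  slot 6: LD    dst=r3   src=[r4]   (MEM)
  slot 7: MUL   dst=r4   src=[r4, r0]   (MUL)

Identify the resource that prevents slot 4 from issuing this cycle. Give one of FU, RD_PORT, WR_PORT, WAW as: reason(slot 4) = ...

#0 MEM src=r2,r2 dispatched  <A:1 Mu:2 Ld:1 B:1 rd:7 wr:3>
#1 MUL src=r5,r4 dispatched  <A:1 Mu:1 Ld:1 B:1 rd:5 wr:2>
#2 BR src=r0,r3 dispatched  <A:1 Mu:1 Ld:1 B:0 rd:3 wr:2>
#3 MUL src=r4,r4 dispatched  <A:1 Mu:0 Ld:1 B:0 rd:2 wr:1>
#4 MEM src=r5 held:WAW  <A:1 Mu:0 Ld:1 B:0 rd:2 wr:1>
#5 ALU src=r4,r2 dispatched  <A:0 Mu:0 Ld:1 B:0 rd:0 wr:0>
#6 MEM src=r4 held:RD_PORT  <A:0 Mu:0 Ld:1 B:0 rd:0 wr:0>
#7 MUL src=r4,r0 held:FU  <A:0 Mu:0 Ld:1 B:0 rd:0 wr:0>

reason(slot 4) = WAW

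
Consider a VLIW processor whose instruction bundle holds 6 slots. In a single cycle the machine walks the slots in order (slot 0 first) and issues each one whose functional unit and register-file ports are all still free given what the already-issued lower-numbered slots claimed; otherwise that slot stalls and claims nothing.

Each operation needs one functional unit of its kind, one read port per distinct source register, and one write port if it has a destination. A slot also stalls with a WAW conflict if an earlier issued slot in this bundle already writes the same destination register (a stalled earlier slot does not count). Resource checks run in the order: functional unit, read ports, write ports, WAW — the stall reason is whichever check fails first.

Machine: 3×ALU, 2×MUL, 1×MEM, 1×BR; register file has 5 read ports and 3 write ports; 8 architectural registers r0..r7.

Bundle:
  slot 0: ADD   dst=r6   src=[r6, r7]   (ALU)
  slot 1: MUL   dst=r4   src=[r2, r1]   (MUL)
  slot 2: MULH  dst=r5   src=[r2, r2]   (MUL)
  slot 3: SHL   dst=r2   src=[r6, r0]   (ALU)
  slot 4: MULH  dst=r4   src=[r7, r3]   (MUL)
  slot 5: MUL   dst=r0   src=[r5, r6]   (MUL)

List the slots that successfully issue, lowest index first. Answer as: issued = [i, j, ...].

slot 0 (ALU): ISSUE — free A2,Mu2,Ld1,B1 rp3 wp2
slot 1 (MUL): ISSUE — free A2,Mu1,Ld1,B1 rp1 wp1
slot 2 (MUL): ISSUE — free A2,Mu0,Ld1,B1 rp0 wp0
slot 3 (ALU): stall RD_PORT — free A2,Mu0,Ld1,B1 rp0 wp0
slot 4 (MUL): stall FU — free A2,Mu0,Ld1,B1 rp0 wp0
slot 5 (MUL): stall FU — free A2,Mu0,Ld1,B1 rp0 wp0

issued = [0, 1, 2]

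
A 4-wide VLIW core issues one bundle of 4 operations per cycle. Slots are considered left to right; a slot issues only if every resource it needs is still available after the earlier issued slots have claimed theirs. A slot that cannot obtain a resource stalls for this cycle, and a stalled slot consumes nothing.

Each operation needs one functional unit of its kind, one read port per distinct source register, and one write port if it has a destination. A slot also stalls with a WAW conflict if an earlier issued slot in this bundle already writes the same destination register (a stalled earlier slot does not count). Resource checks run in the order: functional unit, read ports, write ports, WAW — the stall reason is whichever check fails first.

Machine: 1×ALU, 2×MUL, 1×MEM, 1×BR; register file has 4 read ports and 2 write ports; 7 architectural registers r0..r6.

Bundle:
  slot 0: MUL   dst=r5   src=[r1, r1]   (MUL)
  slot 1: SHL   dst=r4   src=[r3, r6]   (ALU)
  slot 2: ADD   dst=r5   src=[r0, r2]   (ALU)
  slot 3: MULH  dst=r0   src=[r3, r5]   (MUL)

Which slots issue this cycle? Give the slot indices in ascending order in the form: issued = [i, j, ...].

slot 0 (MUL): ISSUE — free A1,Mu1,Ld1,B1 rp3 wp1
slot 1 (ALU): ISSUE — free A0,Mu1,Ld1,B1 rp1 wp0
slot 2 (ALU): stall FU — free A0,Mu1,Ld1,B1 rp1 wp0
slot 3 (MUL): stall RD_PORT — free A0,Mu1,Ld1,B1 rp1 wp0

issued = [0, 1]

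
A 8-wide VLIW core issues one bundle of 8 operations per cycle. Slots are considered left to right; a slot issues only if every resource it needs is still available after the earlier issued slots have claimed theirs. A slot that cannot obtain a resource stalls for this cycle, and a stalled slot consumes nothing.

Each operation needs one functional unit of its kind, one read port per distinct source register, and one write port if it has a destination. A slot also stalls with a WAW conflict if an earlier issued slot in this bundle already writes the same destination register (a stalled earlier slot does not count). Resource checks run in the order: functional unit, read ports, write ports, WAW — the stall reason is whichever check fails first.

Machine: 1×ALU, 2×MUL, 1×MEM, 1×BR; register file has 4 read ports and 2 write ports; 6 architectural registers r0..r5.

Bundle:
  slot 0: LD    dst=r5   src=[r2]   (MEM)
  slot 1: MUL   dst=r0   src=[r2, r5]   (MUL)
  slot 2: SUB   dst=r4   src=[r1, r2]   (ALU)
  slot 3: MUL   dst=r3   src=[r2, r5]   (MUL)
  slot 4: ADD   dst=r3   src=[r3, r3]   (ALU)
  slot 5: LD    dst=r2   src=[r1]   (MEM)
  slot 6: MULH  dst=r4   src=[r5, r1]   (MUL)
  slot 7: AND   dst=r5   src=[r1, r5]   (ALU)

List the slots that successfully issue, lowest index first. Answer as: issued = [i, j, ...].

[0] MEM needs rd=1 wr=1: ok; after: ALU=1 MUL=2 MEM=0 BR=1, R=3, W=1
[1] MUL needs rd=2 wr=1: ok; after: ALU=1 MUL=1 MEM=0 BR=1, R=1, W=0
[2] ALU needs rd=2 wr=1: RD_PORT; after: ALU=1 MUL=1 MEM=0 BR=1, R=1, W=0
[3] MUL needs rd=2 wr=1: RD_PORT; after: ALU=1 MUL=1 MEM=0 BR=1, R=1, W=0
[4] ALU needs rd=1 wr=1: WR_PORT; after: ALU=1 MUL=1 MEM=0 BR=1, R=1, W=0
[5] MEM needs rd=1 wr=1: FU; after: ALU=1 MUL=1 MEM=0 BR=1, R=1, W=0
[6] MUL needs rd=2 wr=1: RD_PORT; after: ALU=1 MUL=1 MEM=0 BR=1, R=1, W=0
[7] ALU needs rd=2 wr=1: RD_PORT; after: ALU=1 MUL=1 MEM=0 BR=1, R=1, W=0

issued = [0, 1]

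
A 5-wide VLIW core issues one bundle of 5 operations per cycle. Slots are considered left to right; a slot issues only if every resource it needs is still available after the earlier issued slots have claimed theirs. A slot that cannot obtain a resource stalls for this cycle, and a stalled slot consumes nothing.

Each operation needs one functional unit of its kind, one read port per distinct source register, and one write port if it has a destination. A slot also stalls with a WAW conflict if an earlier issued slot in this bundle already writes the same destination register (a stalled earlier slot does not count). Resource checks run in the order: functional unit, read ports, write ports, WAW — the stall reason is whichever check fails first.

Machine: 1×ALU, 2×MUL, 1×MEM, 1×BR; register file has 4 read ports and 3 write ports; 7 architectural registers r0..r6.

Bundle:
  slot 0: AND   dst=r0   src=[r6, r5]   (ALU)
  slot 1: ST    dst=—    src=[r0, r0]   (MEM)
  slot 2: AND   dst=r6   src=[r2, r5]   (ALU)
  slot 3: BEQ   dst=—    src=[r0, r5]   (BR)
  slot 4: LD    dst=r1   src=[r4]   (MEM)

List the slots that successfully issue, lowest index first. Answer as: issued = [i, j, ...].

issued = [0, 1]

[0] ALU needs rd=2 wr=1: ok; after: ALU=0 MUL=2 MEM=1 BR=1, R=2, W=2
[1] MEM needs rd=1 wr=0: ok; after: ALU=0 MUL=2 MEM=0 BR=1, R=1, W=2
[2] ALU needs rd=2 wr=1: FU; after: ALU=0 MUL=2 MEM=0 BR=1, R=1, W=2
[3] BR needs rd=2 wr=0: RD_PORT; after: ALU=0 MUL=2 MEM=0 BR=1, R=1, W=2
[4] MEM needs rd=1 wr=1: FU; after: ALU=0 MUL=2 MEM=0 BR=1, R=1, W=2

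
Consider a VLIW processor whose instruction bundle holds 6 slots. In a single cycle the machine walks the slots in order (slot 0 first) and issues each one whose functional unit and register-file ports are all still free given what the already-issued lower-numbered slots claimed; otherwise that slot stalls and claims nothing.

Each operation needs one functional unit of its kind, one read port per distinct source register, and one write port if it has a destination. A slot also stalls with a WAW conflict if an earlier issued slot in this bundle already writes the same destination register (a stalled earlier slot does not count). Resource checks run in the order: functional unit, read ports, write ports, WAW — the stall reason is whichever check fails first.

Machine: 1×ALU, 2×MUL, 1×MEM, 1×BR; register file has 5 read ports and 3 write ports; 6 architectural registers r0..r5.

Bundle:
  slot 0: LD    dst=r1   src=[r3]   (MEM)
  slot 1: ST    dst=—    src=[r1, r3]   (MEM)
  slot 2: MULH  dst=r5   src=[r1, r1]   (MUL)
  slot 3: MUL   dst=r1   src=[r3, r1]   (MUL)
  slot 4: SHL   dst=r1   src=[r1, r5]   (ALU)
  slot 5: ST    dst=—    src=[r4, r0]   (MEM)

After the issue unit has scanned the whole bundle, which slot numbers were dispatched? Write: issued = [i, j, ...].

issued = [0, 2]

slot 0 (MEM): ISSUE — free A1,Mu2,Ld0,B1 rp4 wp2
slot 1 (MEM): stall FU — free A1,Mu2,Ld0,B1 rp4 wp2
slot 2 (MUL): ISSUE — free A1,Mu1,Ld0,B1 rp3 wp1
slot 3 (MUL): stall WAW — free A1,Mu1,Ld0,B1 rp3 wp1
slot 4 (ALU): stall WAW — free A1,Mu1,Ld0,B1 rp3 wp1
slot 5 (MEM): stall FU — free A1,Mu1,Ld0,B1 rp3 wp1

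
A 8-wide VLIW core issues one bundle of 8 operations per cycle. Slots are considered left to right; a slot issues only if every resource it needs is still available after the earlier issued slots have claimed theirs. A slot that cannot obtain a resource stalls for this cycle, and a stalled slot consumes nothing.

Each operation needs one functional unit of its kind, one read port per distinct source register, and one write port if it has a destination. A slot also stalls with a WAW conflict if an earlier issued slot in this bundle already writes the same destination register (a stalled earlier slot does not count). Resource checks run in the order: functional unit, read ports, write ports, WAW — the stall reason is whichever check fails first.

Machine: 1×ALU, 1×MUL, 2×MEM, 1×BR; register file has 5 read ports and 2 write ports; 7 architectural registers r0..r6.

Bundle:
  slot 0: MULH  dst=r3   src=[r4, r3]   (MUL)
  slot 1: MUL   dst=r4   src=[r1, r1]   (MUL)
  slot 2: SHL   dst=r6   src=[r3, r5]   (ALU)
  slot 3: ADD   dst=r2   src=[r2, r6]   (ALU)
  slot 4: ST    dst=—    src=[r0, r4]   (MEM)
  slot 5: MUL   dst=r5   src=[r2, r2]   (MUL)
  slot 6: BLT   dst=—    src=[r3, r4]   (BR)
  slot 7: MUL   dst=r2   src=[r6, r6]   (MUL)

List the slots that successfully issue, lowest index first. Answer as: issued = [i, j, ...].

issued = [0, 2]

#0 MUL src=r4,r3 dispatched  <A:1 Mu:0 Ld:2 B:1 rd:3 wr:1>
#1 MUL src=r1,r1 held:FU  <A:1 Mu:0 Ld:2 B:1 rd:3 wr:1>
#2 ALU src=r3,r5 dispatched  <A:0 Mu:0 Ld:2 B:1 rd:1 wr:0>
#3 ALU src=r2,r6 held:FU  <A:0 Mu:0 Ld:2 B:1 rd:1 wr:0>
#4 MEM src=r0,r4 held:RD_PORT  <A:0 Mu:0 Ld:2 B:1 rd:1 wr:0>
#5 MUL src=r2,r2 held:FU  <A:0 Mu:0 Ld:2 B:1 rd:1 wr:0>
#6 BR src=r3,r4 held:RD_PORT  <A:0 Mu:0 Ld:2 B:1 rd:1 wr:0>
#7 MUL src=r6,r6 held:FU  <A:0 Mu:0 Ld:2 B:1 rd:1 wr:0>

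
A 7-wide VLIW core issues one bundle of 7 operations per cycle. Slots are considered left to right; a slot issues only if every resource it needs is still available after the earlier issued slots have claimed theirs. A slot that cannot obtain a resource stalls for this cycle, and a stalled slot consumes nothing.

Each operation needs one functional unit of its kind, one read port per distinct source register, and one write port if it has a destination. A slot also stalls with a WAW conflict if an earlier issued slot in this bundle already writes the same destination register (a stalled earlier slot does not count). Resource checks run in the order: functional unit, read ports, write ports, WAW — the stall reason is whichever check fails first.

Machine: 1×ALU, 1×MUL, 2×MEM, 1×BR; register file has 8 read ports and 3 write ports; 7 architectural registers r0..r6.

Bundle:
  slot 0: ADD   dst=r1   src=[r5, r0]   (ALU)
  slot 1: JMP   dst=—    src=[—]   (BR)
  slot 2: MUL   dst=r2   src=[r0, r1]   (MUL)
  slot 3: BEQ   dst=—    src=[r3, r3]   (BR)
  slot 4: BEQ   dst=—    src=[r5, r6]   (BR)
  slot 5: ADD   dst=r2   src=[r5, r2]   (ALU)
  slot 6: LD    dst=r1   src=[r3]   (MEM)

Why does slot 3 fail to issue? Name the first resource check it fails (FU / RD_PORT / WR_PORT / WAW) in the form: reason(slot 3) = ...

reason(slot 3) = FU

[0] ALU needs rd=2 wr=1: ok; after: ALU=0 MUL=1 MEM=2 BR=1, R=6, W=2
[1] BR needs rd=0 wr=0: ok; after: ALU=0 MUL=1 MEM=2 BR=0, R=6, W=2
[2] MUL needs rd=2 wr=1: ok; after: ALU=0 MUL=0 MEM=2 BR=0, R=4, W=1
[3] BR needs rd=1 wr=0: FU; after: ALU=0 MUL=0 MEM=2 BR=0, R=4, W=1
[4] BR needs rd=2 wr=0: FU; after: ALU=0 MUL=0 MEM=2 BR=0, R=4, W=1
[5] ALU needs rd=2 wr=1: FU; after: ALU=0 MUL=0 MEM=2 BR=0, R=4, W=1
[6] MEM needs rd=1 wr=1: WAW; after: ALU=0 MUL=0 MEM=2 BR=0, R=4, W=1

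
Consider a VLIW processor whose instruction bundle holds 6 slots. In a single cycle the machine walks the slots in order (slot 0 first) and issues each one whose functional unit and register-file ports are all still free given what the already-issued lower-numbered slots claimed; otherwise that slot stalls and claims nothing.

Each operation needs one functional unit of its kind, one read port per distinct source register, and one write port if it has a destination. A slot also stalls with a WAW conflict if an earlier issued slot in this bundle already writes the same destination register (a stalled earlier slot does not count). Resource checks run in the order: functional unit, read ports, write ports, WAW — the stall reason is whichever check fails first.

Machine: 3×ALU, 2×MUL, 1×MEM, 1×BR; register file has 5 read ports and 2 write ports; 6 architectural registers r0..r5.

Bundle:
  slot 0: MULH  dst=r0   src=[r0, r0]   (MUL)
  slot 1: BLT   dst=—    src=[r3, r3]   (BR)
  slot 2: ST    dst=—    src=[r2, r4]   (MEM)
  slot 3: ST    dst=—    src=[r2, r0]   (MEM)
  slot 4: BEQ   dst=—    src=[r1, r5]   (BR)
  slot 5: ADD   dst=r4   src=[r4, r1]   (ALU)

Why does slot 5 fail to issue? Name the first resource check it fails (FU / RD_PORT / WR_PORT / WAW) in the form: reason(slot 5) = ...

  0. MUL→r0 ⇒ go  {3A/1Mu/1Ld/1B | 4r 1w}
  1. BR ⇒ go  {3A/1Mu/1Ld/0B | 3r 1w}
  2. MEM ⇒ go  {3A/1Mu/0Ld/0B | 1r 1w}
  3. MEM ⇒ no(FU)  {3A/1Mu/0Ld/0B | 1r 1w}
  4. BR ⇒ no(FU)  {3A/1Mu/0Ld/0B | 1r 1w}
  5. ALU→r4 ⇒ no(RD_PORT)  {3A/1Mu/0Ld/0B | 1r 1w}

reason(slot 5) = RD_PORT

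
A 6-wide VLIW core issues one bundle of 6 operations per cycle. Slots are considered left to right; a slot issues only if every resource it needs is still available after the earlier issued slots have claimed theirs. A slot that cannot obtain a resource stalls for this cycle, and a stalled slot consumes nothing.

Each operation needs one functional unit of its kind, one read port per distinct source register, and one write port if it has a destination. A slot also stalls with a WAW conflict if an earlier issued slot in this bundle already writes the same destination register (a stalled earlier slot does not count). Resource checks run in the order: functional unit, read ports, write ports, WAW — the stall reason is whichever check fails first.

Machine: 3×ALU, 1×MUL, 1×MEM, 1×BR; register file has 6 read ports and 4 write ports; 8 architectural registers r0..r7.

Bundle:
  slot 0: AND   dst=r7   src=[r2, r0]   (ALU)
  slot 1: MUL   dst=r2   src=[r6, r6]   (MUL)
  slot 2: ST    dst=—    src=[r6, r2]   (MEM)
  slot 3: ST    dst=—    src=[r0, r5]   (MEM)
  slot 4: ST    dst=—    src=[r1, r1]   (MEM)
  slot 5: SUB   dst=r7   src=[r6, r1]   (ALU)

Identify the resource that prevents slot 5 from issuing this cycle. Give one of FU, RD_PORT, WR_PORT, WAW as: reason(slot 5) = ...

(0) want 1×ALU +2rd +1wr — yes → AL2|MU1|ME1|BR1|rd4|wr3
(1) want 1×MUL +1rd +1wr — yes → AL2|MU0|ME1|BR1|rd3|wr2
(2) want 1×MEM +2rd +0wr — yes → AL2|MU0|ME0|BR1|rd1|wr2
(3) want 1×MEM +2rd +0wr — FU → AL2|MU0|ME0|BR1|rd1|wr2
(4) want 1×MEM +1rd +0wr — FU → AL2|MU0|ME0|BR1|rd1|wr2
(5) want 1×ALU +2rd +1wr — RD_PORT → AL2|MU0|ME0|BR1|rd1|wr2

reason(slot 5) = RD_PORT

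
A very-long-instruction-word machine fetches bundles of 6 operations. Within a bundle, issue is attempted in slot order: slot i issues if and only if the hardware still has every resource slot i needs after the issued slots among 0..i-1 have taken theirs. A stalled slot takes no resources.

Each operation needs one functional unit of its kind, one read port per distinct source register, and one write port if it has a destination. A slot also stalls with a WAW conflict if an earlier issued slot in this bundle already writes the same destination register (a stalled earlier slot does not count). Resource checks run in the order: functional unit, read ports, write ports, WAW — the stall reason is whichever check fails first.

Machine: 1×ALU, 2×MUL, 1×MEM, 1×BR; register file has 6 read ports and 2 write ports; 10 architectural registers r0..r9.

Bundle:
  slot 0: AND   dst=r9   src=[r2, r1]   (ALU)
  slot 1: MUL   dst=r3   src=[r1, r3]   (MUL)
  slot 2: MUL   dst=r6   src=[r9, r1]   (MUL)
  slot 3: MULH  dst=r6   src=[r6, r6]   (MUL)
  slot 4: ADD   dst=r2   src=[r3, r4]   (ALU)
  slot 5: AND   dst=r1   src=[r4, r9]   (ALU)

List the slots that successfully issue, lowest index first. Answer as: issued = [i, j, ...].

[0] ALU needs rd=2 wr=1: ok; after: ALU=0 MUL=2 MEM=1 BR=1, R=4, W=1
[1] MUL needs rd=2 wr=1: ok; after: ALU=0 MUL=1 MEM=1 BR=1, R=2, W=0
[2] MUL needs rd=2 wr=1: WR_PORT; after: ALU=0 MUL=1 MEM=1 BR=1, R=2, W=0
[3] MUL needs rd=1 wr=1: WR_PORT; after: ALU=0 MUL=1 MEM=1 BR=1, R=2, W=0
[4] ALU needs rd=2 wr=1: FU; after: ALU=0 MUL=1 MEM=1 BR=1, R=2, W=0
[5] ALU needs rd=2 wr=1: FU; after: ALU=0 MUL=1 MEM=1 BR=1, R=2, W=0

issued = [0, 1]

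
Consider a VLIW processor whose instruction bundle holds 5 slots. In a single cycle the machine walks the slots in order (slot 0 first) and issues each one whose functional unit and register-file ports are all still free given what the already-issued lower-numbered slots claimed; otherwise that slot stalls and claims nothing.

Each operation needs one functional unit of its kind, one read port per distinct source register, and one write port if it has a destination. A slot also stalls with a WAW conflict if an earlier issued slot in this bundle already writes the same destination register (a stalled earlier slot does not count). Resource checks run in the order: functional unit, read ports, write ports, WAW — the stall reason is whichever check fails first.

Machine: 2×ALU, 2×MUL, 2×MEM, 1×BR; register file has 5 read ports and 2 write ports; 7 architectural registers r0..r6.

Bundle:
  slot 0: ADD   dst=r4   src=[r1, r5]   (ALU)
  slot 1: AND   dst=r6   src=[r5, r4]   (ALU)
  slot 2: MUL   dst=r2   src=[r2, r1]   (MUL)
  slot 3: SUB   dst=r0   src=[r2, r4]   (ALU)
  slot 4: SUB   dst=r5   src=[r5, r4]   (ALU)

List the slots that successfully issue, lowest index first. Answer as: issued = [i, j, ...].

issued = [0, 1]

#0 ALU src=r1,r5 dispatched  <A:1 Mu:2 Ld:2 B:1 rd:3 wr:1>
#1 ALU src=r5,r4 dispatched  <A:0 Mu:2 Ld:2 B:1 rd:1 wr:0>
#2 MUL src=r2,r1 held:RD_PORT  <A:0 Mu:2 Ld:2 B:1 rd:1 wr:0>
#3 ALU src=r2,r4 held:FU  <A:0 Mu:2 Ld:2 B:1 rd:1 wr:0>
#4 ALU src=r5,r4 held:FU  <A:0 Mu:2 Ld:2 B:1 rd:1 wr:0>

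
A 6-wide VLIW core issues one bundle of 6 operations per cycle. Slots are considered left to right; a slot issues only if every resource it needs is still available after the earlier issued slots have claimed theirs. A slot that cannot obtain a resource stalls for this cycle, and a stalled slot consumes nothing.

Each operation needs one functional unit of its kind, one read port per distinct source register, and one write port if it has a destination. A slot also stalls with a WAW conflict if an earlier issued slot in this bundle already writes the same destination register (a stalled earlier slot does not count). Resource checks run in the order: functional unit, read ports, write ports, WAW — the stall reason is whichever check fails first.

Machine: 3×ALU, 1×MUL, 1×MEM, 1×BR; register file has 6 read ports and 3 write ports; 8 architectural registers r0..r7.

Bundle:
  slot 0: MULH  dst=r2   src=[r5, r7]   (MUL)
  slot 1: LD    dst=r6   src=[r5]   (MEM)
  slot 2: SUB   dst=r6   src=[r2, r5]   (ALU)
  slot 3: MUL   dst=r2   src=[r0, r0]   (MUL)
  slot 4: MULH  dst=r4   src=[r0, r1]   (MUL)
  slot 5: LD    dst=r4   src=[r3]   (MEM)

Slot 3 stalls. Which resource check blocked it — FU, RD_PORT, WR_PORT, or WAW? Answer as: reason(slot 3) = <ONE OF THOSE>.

#0 MUL src=r5,r7 dispatched  <A:3 Mu:0 Ld:1 B:1 rd:4 wr:2>
#1 MEM src=r5 dispatched  <A:3 Mu:0 Ld:0 B:1 rd:3 wr:1>
#2 ALU src=r2,r5 held:WAW  <A:3 Mu:0 Ld:0 B:1 rd:3 wr:1>
#3 MUL src=r0,r0 held:FU  <A:3 Mu:0 Ld:0 B:1 rd:3 wr:1>
#4 MUL src=r0,r1 held:FU  <A:3 Mu:0 Ld:0 B:1 rd:3 wr:1>
#5 MEM src=r3 held:FU  <A:3 Mu:0 Ld:0 B:1 rd:3 wr:1>

reason(slot 3) = FU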